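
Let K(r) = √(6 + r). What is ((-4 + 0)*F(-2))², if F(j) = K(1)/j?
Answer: 28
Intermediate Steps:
F(j) = √7/j (F(j) = √(6 + 1)/j = √7/j)
((-4 + 0)*F(-2))² = ((-4 + 0)*(√7/(-2)))² = (-4*√7*(-1)/2)² = (-(-2)*√7)² = (2*√7)² = 28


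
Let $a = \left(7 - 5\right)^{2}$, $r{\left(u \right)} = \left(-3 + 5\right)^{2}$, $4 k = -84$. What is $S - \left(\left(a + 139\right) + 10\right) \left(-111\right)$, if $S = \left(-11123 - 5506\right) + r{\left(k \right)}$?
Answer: $358$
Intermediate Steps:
$k = -21$ ($k = \frac{1}{4} \left(-84\right) = -21$)
$r{\left(u \right)} = 4$ ($r{\left(u \right)} = 2^{2} = 4$)
$a = 4$ ($a = 2^{2} = 4$)
$S = -16625$ ($S = \left(-11123 - 5506\right) + 4 = -16629 + 4 = -16625$)
$S - \left(\left(a + 139\right) + 10\right) \left(-111\right) = -16625 - \left(\left(4 + 139\right) + 10\right) \left(-111\right) = -16625 - \left(143 + 10\right) \left(-111\right) = -16625 - 153 \left(-111\right) = -16625 - -16983 = -16625 + 16983 = 358$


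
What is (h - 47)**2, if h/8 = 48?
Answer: 113569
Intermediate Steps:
h = 384 (h = 8*48 = 384)
(h - 47)**2 = (384 - 47)**2 = 337**2 = 113569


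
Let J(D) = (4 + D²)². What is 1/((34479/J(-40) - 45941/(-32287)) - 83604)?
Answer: -83068510192/6944740415128639 ≈ -1.1961e-5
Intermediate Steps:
1/((34479/J(-40) - 45941/(-32287)) - 83604) = 1/((34479/((4 + (-40)²)²) - 45941/(-32287)) - 83604) = 1/((34479/((4 + 1600)²) - 45941*(-1/32287)) - 83604) = 1/((34479/(1604²) + 45941/32287) - 83604) = 1/((34479/2572816 + 45941/32287) - 83604) = 1/(119310963329/83068510192 - 83604) = 1/(-6944740415128639/83068510192) = -83068510192/6944740415128639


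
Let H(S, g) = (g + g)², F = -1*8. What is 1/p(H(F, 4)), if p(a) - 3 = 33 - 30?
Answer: ⅙ ≈ 0.16667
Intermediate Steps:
F = -8
H(S, g) = 4*g² (H(S, g) = (2*g)² = 4*g²)
p(a) = 6 (p(a) = 3 + (33 - 30) = 3 + 3 = 6)
1/p(H(F, 4)) = 1/6 = ⅙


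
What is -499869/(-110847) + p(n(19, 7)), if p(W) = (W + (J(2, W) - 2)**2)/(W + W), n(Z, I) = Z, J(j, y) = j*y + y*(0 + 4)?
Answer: 470521961/1404062 ≈ 335.11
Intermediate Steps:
J(j, y) = 4*y + j*y (J(j, y) = j*y + y*4 = j*y + 4*y = 4*y + j*y)
p(W) = (W + (-2 + 6*W)**2)/(2*W) (p(W) = (W + (W*(4 + 2) - 2)**2)/(W + W) = (W + (W*6 - 2)**2)/((2*W)) = (W + (6*W - 2)**2)*(1/(2*W)) = (W + (-2 + 6*W)**2)*(1/(2*W)) = (W + (-2 + 6*W)**2)/(2*W))
-499869/(-110847) + p(n(19, 7)) = -499869/(-110847) + (1/2)*(19 + 4*(-1 + 3*19)**2)/19 = -499869*(-1/110847) + (1/2)*(1/19)*(19 + 4*(-1 + 57)**2) = 166623/36949 + (1/2)*(1/19)*(19 + 4*56**2) = 166623/36949 + (1/2)*(1/19)*(19 + 4*3136) = 166623/36949 + (1/2)*(1/19)*(19 + 12544) = 166623/36949 + (1/2)*(1/19)*12563 = 166623/36949 + 12563/38 = 470521961/1404062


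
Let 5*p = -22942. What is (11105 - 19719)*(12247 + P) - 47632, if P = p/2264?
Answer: -298638105103/2830 ≈ -1.0553e+8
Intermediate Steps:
p = -22942/5 (p = (⅕)*(-22942) = -22942/5 ≈ -4588.4)
P = -11471/5660 (P = -22942/5/2264 = -22942/5*1/2264 = -11471/5660 ≈ -2.0267)
(11105 - 19719)*(12247 + P) - 47632 = (11105 - 19719)*(12247 - 11471/5660) - 47632 = -8614*69306549/5660 - 47632 = -298503306543/2830 - 47632 = -298638105103/2830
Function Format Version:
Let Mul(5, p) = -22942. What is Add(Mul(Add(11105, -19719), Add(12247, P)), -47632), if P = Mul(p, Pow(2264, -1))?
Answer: Rational(-298638105103, 2830) ≈ -1.0553e+8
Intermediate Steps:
p = Rational(-22942, 5) (p = Mul(Rational(1, 5), -22942) = Rational(-22942, 5) ≈ -4588.4)
P = Rational(-11471, 5660) (P = Mul(Rational(-22942, 5), Pow(2264, -1)) = Mul(Rational(-22942, 5), Rational(1, 2264)) = Rational(-11471, 5660) ≈ -2.0267)
Add(Mul(Add(11105, -19719), Add(12247, P)), -47632) = Add(Mul(Add(11105, -19719), Add(12247, Rational(-11471, 5660))), -47632) = Add(Mul(-8614, Rational(69306549, 5660)), -47632) = Add(Rational(-298503306543, 2830), -47632) = Rational(-298638105103, 2830)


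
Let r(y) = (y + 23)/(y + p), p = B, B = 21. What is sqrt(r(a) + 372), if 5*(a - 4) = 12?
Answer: 9*sqrt(86447)/137 ≈ 19.315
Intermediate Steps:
a = 32/5 (a = 4 + (1/5)*12 = 4 + 12/5 = 32/5 ≈ 6.4000)
p = 21
r(y) = (23 + y)/(21 + y) (r(y) = (y + 23)/(y + 21) = (23 + y)/(21 + y))
sqrt(r(a) + 372) = sqrt((23 + 32/5)/(21 + 32/5) + 372) = sqrt((147/5)/(137/5) + 372) = sqrt((5/137)*(147/5) + 372) = sqrt(147/137 + 372) = sqrt(51111/137) = 9*sqrt(86447)/137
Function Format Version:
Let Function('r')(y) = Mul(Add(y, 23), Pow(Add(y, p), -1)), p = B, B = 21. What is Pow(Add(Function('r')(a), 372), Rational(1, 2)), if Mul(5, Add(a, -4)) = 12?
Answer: Mul(Rational(9, 137), Pow(86447, Rational(1, 2))) ≈ 19.315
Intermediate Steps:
a = Rational(32, 5) (a = Add(4, Mul(Rational(1, 5), 12)) = Add(4, Rational(12, 5)) = Rational(32, 5) ≈ 6.4000)
p = 21
Function('r')(y) = Mul(Pow(Add(21, y), -1), Add(23, y)) (Function('r')(y) = Mul(Add(y, 23), Pow(Add(y, 21), -1)) = Mul(Add(23, y), Pow(Add(21, y), -1)) = Mul(Pow(Add(21, y), -1), Add(23, y)))
Pow(Add(Function('r')(a), 372), Rational(1, 2)) = Pow(Add(Mul(Pow(Add(21, Rational(32, 5)), -1), Add(23, Rational(32, 5))), 372), Rational(1, 2)) = Pow(Add(Mul(Pow(Rational(137, 5), -1), Rational(147, 5)), 372), Rational(1, 2)) = Pow(Add(Mul(Rational(5, 137), Rational(147, 5)), 372), Rational(1, 2)) = Pow(Add(Rational(147, 137), 372), Rational(1, 2)) = Pow(Rational(51111, 137), Rational(1, 2)) = Mul(Rational(9, 137), Pow(86447, Rational(1, 2)))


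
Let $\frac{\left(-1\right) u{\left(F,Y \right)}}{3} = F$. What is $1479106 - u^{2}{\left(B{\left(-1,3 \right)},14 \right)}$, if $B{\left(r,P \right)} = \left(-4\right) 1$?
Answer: $1478962$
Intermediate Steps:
$B{\left(r,P \right)} = -4$
$u{\left(F,Y \right)} = - 3 F$
$1479106 - u^{2}{\left(B{\left(-1,3 \right)},14 \right)} = 1479106 - \left(\left(-3\right) \left(-4\right)\right)^{2} = 1479106 - 12^{2} = 1479106 - 144 = 1478962$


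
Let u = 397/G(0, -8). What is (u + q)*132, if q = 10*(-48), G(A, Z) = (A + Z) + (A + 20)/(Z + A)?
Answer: -478456/7 ≈ -68351.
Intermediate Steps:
G(A, Z) = A + Z + (20 + A)/(A + Z) (G(A, Z) = (A + Z) + (20 + A)/(A + Z) = A + Z + (20 + A)/(A + Z))
q = -480
u = -794/21 (u = 397/(((20 + 0 + 0² + (-8)² + 2*0*(-8))/(0 - 8))) = 397/(((20 + 0 + 0 + 64 + 0)/(-8))) = 397/((-⅛*84)) = 397/(-21/2) = 397*(-2/21) = -794/21 ≈ -37.810)
(u + q)*132 = (-794/21 - 480)*132 = -10874/21*132 = -478456/7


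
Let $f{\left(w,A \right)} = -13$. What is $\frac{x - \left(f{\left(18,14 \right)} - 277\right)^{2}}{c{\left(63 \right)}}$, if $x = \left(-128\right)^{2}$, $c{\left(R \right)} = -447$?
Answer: $\frac{22572}{149} \approx 151.49$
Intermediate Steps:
$x = 16384$
$\frac{x - \left(f{\left(18,14 \right)} - 277\right)^{2}}{c{\left(63 \right)}} = \frac{16384 - \left(-13 - 277\right)^{2}}{-447} = \left(16384 - \left(-13 - 277\right)^{2}\right) \left(- \frac{1}{447}\right) = \left(16384 - \left(-290\right)^{2}\right) \left(- \frac{1}{447}\right) = \left(16384 - 84100\right) \left(- \frac{1}{447}\right) = \left(-67716\right) \left(- \frac{1}{447}\right) = \frac{22572}{149}$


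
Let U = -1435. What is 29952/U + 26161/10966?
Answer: -290912597/15736210 ≈ -18.487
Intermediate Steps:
29952/U + 26161/10966 = 29952/(-1435) + 26161/10966 = 29952*(-1/1435) + 26161*(1/10966) = -29952/1435 + 26161/10966 = -290912597/15736210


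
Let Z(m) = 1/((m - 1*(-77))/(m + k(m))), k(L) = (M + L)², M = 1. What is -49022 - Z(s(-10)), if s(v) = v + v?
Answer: -2794595/57 ≈ -49028.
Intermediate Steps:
s(v) = 2*v
k(L) = (1 + L)²
Z(m) = (m + (1 + m)²)/(77 + m) (Z(m) = 1/((m - 1*(-77))/(m + (1 + m)²)) = 1/((m + 77)/(m + (1 + m)²)) = 1/((77 + m)/(m + (1 + m)²)) = (m + (1 + m)²)/(77 + m))
-49022 - Z(s(-10)) = -49022 - (2*(-10) + (1 + 2*(-10))²)/(77 + 2*(-10)) = -49022 - (-20 + (1 - 20)²)/(77 - 20) = -49022 - (-20 + (-19)²)/57 = -49022 - (-20 + 361)/57 = -49022 - 341/57 = -2794595/57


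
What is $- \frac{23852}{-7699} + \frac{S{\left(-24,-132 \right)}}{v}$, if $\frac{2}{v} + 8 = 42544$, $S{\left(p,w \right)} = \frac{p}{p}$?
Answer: $\frac{163766184}{7699} \approx 21271.0$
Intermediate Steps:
$S{\left(p,w \right)} = 1$
$v = \frac{1}{21268}$ ($v = \frac{2}{-8 + 42544} = \frac{2}{42536} = 2 \cdot \frac{1}{42536} = \frac{1}{21268} \approx 4.7019 \cdot 10^{-5}$)
$- \frac{23852}{-7699} + \frac{S{\left(-24,-132 \right)}}{v} = - \frac{23852}{-7699} + 1 \frac{1}{\frac{1}{21268}} = \left(-23852\right) \left(- \frac{1}{7699}\right) + 1 \cdot 21268 = \frac{23852}{7699} + 21268 = \frac{163766184}{7699}$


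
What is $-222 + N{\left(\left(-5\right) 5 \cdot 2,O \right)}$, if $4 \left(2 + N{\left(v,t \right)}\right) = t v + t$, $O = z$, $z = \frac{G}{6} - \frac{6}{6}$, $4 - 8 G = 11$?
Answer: $- \frac{40313}{192} \approx -209.96$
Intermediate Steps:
$G = - \frac{7}{8}$ ($G = \frac{1}{2} - \frac{11}{8} = - \frac{7}{8} \approx -0.875$)
$z = - \frac{55}{48}$ ($z = - \frac{7}{8 \cdot 6} - \frac{6}{6} = \left(- \frac{7}{8}\right) \frac{1}{6} - 1 = - \frac{7}{48} - 1 = - \frac{55}{48} \approx -1.1458$)
$O = - \frac{55}{48} \approx -1.1458$
$N{\left(v,t \right)} = -2 + \frac{t}{4} + \frac{t v}{4}$ ($N{\left(v,t \right)} = -2 + \frac{t v + t}{4} = -2 + \frac{t + t v}{4} = -2 + \left(\frac{t}{4} + \frac{t v}{4}\right) = -2 + \frac{t}{4} + \frac{t v}{4}$)
$-222 + N{\left(\left(-5\right) 5 \cdot 2,O \right)} = -222 + \left(-2 + \frac{1}{4} \left(- \frac{55}{48}\right) + \frac{1}{4} \left(- \frac{55}{48}\right) \left(-5\right) 5 \cdot 2\right) = -222 - \left(\frac{439}{192} + \frac{55}{192} \left(-25\right) 2\right) = -222 - \left(\frac{439}{192} - \frac{1375}{96}\right) = -222 - - \frac{2311}{192} = -222 + \frac{2311}{192} = - \frac{40313}{192}$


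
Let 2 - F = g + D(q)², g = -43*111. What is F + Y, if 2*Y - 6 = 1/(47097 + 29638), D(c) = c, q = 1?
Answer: 733126191/153470 ≈ 4777.0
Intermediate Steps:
g = -4773
F = 4774 (F = 2 - (-4773 + 1²) = 2 - (-4773 + 1) = 2 - 1*(-4772) = 2 + 4772 = 4774)
Y = 460411/153470 (Y = 3 + 1/(2*(47097 + 29638)) = 3 + (½)/76735 = 3 + (½)*(1/76735) = 3 + 1/153470 = 460411/153470 ≈ 3.0000)
F + Y = 4774 + 460411/153470 = 733126191/153470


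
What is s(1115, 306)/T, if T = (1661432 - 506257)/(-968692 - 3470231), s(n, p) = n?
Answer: -989879829/231035 ≈ -4284.5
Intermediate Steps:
T = -1155175/4438923 (T = 1155175/(-4438923) = 1155175*(-1/4438923) = -1155175/4438923 ≈ -0.26024)
s(1115, 306)/T = 1115/(-1155175/4438923) = 1115*(-4438923/1155175) = -989879829/231035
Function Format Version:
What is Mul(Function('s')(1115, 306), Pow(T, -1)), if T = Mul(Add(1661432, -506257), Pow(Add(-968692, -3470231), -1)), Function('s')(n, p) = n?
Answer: Rational(-989879829, 231035) ≈ -4284.5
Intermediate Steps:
T = Rational(-1155175, 4438923) (T = Mul(1155175, Pow(-4438923, -1)) = Mul(1155175, Rational(-1, 4438923)) = Rational(-1155175, 4438923) ≈ -0.26024)
Mul(Function('s')(1115, 306), Pow(T, -1)) = Mul(1115, Pow(Rational(-1155175, 4438923), -1)) = Mul(1115, Rational(-4438923, 1155175)) = Rational(-989879829, 231035)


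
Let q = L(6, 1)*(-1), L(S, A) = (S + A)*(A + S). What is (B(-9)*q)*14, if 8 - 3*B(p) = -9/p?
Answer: -4802/3 ≈ -1600.7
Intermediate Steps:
B(p) = 8/3 + 3/p (B(p) = 8/3 - (-3)/p = 8/3 + 3/p)
L(S, A) = (A + S)² (L(S, A) = (A + S)*(A + S) = (A + S)²)
q = -49 (q = (1 + 6)²*(-1) = 7²*(-1) = 49*(-1) = -49)
(B(-9)*q)*14 = ((8/3 + 3/(-9))*(-49))*14 = ((8/3 + 3*(-⅑))*(-49))*14 = ((8/3 - ⅓)*(-49))*14 = ((7/3)*(-49))*14 = -343/3*14 = -4802/3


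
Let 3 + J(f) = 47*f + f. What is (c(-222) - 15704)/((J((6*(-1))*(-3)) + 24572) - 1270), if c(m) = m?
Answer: -15926/24163 ≈ -0.65911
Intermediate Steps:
J(f) = -3 + 48*f (J(f) = -3 + (47*f + f) = -3 + 48*f)
(c(-222) - 15704)/((J((6*(-1))*(-3)) + 24572) - 1270) = (-222 - 15704)/(((-3 + 48*((6*(-1))*(-3))) + 24572) - 1270) = -15926/(((-3 + 48*(-6*(-3))) + 24572) - 1270) = -15926/(((-3 + 48*18) + 24572) - 1270) = -15926/(((-3 + 864) + 24572) - 1270) = -15926/((861 + 24572) - 1270) = -15926/(25433 - 1270) = -15926/24163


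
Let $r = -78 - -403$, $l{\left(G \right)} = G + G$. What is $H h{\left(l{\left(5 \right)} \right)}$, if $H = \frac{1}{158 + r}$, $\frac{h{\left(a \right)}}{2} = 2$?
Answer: $\frac{4}{483} \approx 0.0082816$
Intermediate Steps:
$l{\left(G \right)} = 2 G$
$h{\left(a \right)} = 4$ ($h{\left(a \right)} = 2 \cdot 2 = 4$)
$r = 325$ ($r = -78 + 403 = 325$)
$H = \frac{1}{483}$ ($H = \frac{1}{158 + 325} = \frac{1}{483} \approx 0.0020704$)
$H h{\left(l{\left(5 \right)} \right)} = \frac{1}{483} \cdot 4 = \frac{4}{483}$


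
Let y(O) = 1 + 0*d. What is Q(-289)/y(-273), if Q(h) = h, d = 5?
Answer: -289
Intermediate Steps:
y(O) = 1 (y(O) = 1 + 0*5 = 1 + 0 = 1)
Q(-289)/y(-273) = -289/1 = -289*1 = -289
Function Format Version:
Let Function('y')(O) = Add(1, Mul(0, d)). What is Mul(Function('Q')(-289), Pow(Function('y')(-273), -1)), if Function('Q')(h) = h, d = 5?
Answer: -289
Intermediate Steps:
Function('y')(O) = 1 (Function('y')(O) = Add(1, Mul(0, 5)) = Add(1, 0) = 1)
Mul(Function('Q')(-289), Pow(Function('y')(-273), -1)) = Mul(-289, Pow(1, -1)) = Mul(-289, 1) = -289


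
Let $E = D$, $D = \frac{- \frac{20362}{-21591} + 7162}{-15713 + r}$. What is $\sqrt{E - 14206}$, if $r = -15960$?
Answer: $\frac{i \sqrt{738176356815513263374}}{227950581} \approx 119.19 i$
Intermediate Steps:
$D = - \frac{154655104}{683851743}$ ($D = \frac{- \frac{20362}{-21591} + 7162}{-15713 - 15960} = \frac{\left(-20362\right) \left(- \frac{1}{21591}\right) + 7162}{-31673} = \left(\frac{20362}{21591} + 7162\right) \left(- \frac{1}{31673}\right) = \frac{154655104}{21591} \left(- \frac{1}{31673}\right) = - \frac{154655104}{683851743} \approx -0.22615$)
$E = - \frac{154655104}{683851743} \approx -0.22615$
$\sqrt{E - 14206} = \sqrt{- \frac{154655104}{683851743} - 14206} = \sqrt{- \frac{9714952516162}{683851743}} = \frac{i \sqrt{738176356815513263374}}{227950581}$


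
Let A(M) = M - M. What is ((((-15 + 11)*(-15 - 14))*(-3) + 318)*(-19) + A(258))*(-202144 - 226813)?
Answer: -244505490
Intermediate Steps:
A(M) = 0
((((-15 + 11)*(-15 - 14))*(-3) + 318)*(-19) + A(258))*(-202144 - 226813) = ((((-15 + 11)*(-15 - 14))*(-3) + 318)*(-19) + 0)*(-202144 - 226813) = ((-4*(-29)*(-3) + 318)*(-19) + 0)*(-428957) = ((116*(-3) + 318)*(-19) + 0)*(-428957) = ((-348 + 318)*(-19) + 0)*(-428957) = (-30*(-19) + 0)*(-428957) = (570 + 0)*(-428957) = 570*(-428957) = -244505490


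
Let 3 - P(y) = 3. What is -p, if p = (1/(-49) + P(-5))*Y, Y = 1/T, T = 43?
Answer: 1/2107 ≈ 0.00047461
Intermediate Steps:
Y = 1/43 ≈ 0.023256
P(y) = 0 (P(y) = 3 - 1*3 = 3 - 3 = 0)
p = -1/2107 (p = (1/(-49) + 0)*(1/43) = (-1/49 + 0)*(1/43) = -1/49*1/43 = -1/2107 ≈ -0.00047461)
-p = -1*(-1/2107) = 1/2107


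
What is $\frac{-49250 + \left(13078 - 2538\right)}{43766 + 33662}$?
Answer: $- \frac{19355}{38714} \approx -0.49995$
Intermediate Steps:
$\frac{-49250 + \left(13078 - 2538\right)}{43766 + 33662} = \frac{-49250 + 10540}{77428} = \left(-38710\right) \frac{1}{77428} = - \frac{19355}{38714}$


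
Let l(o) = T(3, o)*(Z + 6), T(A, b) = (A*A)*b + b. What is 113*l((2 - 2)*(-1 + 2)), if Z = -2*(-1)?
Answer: 0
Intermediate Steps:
T(A, b) = b + b*A² (T(A, b) = A²*b + b = b*A² + b = b + b*A²)
Z = 2
l(o) = 80*o (l(o) = (o*(1 + 3²))*(2 + 6) = (o*(1 + 9))*8 = (o*10)*8 = (10*o)*8 = 80*o)
113*l((2 - 2)*(-1 + 2)) = 113*(80*((2 - 2)*(-1 + 2))) = 113*(80*(0*1)) = 113*(80*0) = 113*0 = 0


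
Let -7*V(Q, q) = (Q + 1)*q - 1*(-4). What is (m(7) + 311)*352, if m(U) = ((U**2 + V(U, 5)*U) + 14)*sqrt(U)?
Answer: 109472 + 6688*sqrt(7) ≈ 1.2717e+5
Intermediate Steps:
V(Q, q) = -4/7 - q*(1 + Q)/7 (V(Q, q) = -((Q + 1)*q - 1*(-4))/7 = -((1 + Q)*q + 4)/7 = -(q*(1 + Q) + 4)/7 = -(4 + q*(1 + Q))/7 = -4/7 - q*(1 + Q)/7)
m(U) = sqrt(U)*(14 + U**2 + U*(-9/7 - 5*U/7)) (m(U) = ((U**2 + (-4/7 - 1/7*5 - 1/7*U*5)*U) + 14)*sqrt(U) = ((U**2 + (-4/7 - 5/7 - 5*U/7)*U) + 14)*sqrt(U) = ((U**2 + (-9/7 - 5*U/7)*U) + 14)*sqrt(U) = ((U**2 + U*(-9/7 - 5*U/7)) + 14)*sqrt(U) = (14 + U**2 + U*(-9/7 - 5*U/7))*sqrt(U) = sqrt(U)*(14 + U**2 + U*(-9/7 - 5*U/7)))
(m(7) + 311)*352 = (sqrt(7)*(98 - 9*7 + 2*7**2)/7 + 311)*352 = (sqrt(7)*(98 - 63 + 2*49)/7 + 311)*352 = (sqrt(7)*(98 - 63 + 98)/7 + 311)*352 = ((1/7)*sqrt(7)*133 + 311)*352 = (19*sqrt(7) + 311)*352 = (311 + 19*sqrt(7))*352 = 109472 + 6688*sqrt(7)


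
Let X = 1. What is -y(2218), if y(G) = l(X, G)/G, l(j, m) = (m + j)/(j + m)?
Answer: -1/2218 ≈ -0.00045086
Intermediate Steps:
l(j, m) = 1 (l(j, m) = (j + m)/(j + m) = 1)
y(G) = 1/G
-y(2218) = -1/2218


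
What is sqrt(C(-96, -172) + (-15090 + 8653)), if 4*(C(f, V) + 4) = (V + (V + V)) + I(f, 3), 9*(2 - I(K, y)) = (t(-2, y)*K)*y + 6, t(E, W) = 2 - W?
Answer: I*sqrt(59199)/3 ≈ 81.103*I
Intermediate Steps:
I(K, y) = 4/3 - K*y*(2 - y)/9 (I(K, y) = 2 - (((2 - y)*K)*y + 6)/9 = 2 - ((K*(2 - y))*y + 6)/9 = 2 - (K*y*(2 - y) + 6)/9 = 2 - (6 + K*y*(2 - y))/9 = 2 + (-2/3 - K*y*(2 - y)/9) = 4/3 - K*y*(2 - y)/9)
C(f, V) = -11/3 + f/12 + 3*V/4 (C(f, V) = -4 + ((V + (V + V)) + (4/3 + (1/9)*f*3*(-2 + 3)))/4 = -4 + ((V + 2*V) + (4/3 + (1/9)*f*3*1))/4 = -4 + (3*V + (4/3 + f/3))/4 = -4 + (4/3 + 3*V + f/3)/4 = -4 + (1/3 + f/12 + 3*V/4) = -11/3 + f/12 + 3*V/4)
sqrt(C(-96, -172) + (-15090 + 8653)) = sqrt((-11/3 + (1/12)*(-96) + (3/4)*(-172)) + (-15090 + 8653)) = sqrt((-11/3 - 8 - 129) - 6437) = sqrt(-422/3 - 6437) = sqrt(-19733/3) = I*sqrt(59199)/3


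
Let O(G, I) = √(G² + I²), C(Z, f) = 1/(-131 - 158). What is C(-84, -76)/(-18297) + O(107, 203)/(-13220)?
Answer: 1/5287833 - √52658/13220 ≈ -0.017358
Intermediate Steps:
C(Z, f) = -1/289 (C(Z, f) = 1/(-289) = -1/289)
C(-84, -76)/(-18297) + O(107, 203)/(-13220) = -1/289/(-18297) + √(107² + 203²)/(-13220) = -1/289*(-1/18297) + √(11449 + 41209)*(-1/13220) = 1/5287833 + √52658*(-1/13220) = 1/5287833 - √52658/13220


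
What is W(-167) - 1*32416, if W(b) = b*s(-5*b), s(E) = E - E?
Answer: -32416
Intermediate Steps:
s(E) = 0
W(b) = 0 (W(b) = b*0 = 0)
W(-167) - 1*32416 = 0 - 1*32416 = 0 - 32416 = -32416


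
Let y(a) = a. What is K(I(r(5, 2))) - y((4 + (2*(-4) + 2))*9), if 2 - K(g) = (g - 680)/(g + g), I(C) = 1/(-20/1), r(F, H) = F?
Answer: -13561/2 ≈ -6780.5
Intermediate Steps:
I(C) = -1/20 (I(C) = 1/(-20*1) = 1/(-20) = -1/20)
K(g) = 2 - (-680 + g)/(2*g) (K(g) = 2 - (g - 680)/(g + g) = 2 - (-680 + g)/(2*g))
K(I(r(5, 2))) - y((4 + (2*(-4) + 2))*9) = (3/2 + 340/(-1/20)) - (4 + (2*(-4) + 2))*9 = (3/2 + 340*(-20)) - (4 + (-8 + 2))*9 = (3/2 - 6800) - (4 - 6)*9 = -13597/2 - (-2)*9 = -13597/2 - 1*(-18) = -13597/2 + 18 = -13561/2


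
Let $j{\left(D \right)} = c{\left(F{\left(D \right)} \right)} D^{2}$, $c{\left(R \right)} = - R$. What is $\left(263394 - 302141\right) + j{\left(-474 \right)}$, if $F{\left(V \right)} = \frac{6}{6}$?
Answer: $-263423$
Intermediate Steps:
$F{\left(V \right)} = 1$ ($F{\left(V \right)} = 6 \cdot \frac{1}{6} = 1$)
$j{\left(D \right)} = - D^{2}$ ($j{\left(D \right)} = \left(-1\right) 1 D^{2} = - D^{2}$)
$\left(263394 - 302141\right) + j{\left(-474 \right)} = \left(263394 - 302141\right) - \left(-474\right)^{2} = -38747 - 224676 = -263423$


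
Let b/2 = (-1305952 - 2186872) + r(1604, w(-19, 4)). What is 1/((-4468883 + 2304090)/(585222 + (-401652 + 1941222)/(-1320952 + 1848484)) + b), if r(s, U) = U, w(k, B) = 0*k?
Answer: -51454145279/359440737392885938 ≈ -1.4315e-7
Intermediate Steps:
w(k, B) = 0
b = -6985648 (b = 2*((-1305952 - 2186872) + 0) = 2*(-3492824 + 0) = 2*(-3492824) = -6985648)
1/((-4468883 + 2304090)/(585222 + (-401652 + 1941222)/(-1320952 + 1848484)) + b) = 1/((-4468883 + 2304090)/(585222 + (-401652 + 1941222)/(-1320952 + 1848484)) - 6985648) = 1/(-2164793/(585222 + 1539570/527532) - 6985648) = 1/(-2164793/(585222 + 1539570*(1/527532)) - 6985648) = 1/(-2164793/(585222 + 256595/87922) - 6985648) = 1/(-2164793/51454145279/87922 - 6985648) = 1/(-2164793*87922/51454145279 - 6985648) = 1/(-190332930146/51454145279 - 6985648) = 1/(-359440737392885938/51454145279) = -51454145279/359440737392885938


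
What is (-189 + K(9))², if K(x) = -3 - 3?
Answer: 38025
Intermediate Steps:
K(x) = -6
(-189 + K(9))² = (-189 - 6)² = (-195)² = 38025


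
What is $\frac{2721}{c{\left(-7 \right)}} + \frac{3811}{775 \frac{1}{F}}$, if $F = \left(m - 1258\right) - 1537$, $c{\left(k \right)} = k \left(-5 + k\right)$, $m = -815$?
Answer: $- \frac{76902591}{4340} \approx -17720.0$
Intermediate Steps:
$F = -3610$ ($F = \left(-815 - 1258\right) - 1537 = -2073 - 1537 = -3610$)
$\frac{2721}{c{\left(-7 \right)}} + \frac{3811}{775 \frac{1}{F}} = \frac{2721}{\left(-7\right) \left(-5 - 7\right)} + \frac{3811}{775 \frac{1}{-3610}} = \frac{2721}{\left(-7\right) \left(-12\right)} + \frac{3811}{775 \left(- \frac{1}{3610}\right)} = \frac{2721}{84} + \frac{3811}{- \frac{155}{722}} = 2721 \cdot \frac{1}{84} + 3811 \left(- \frac{722}{155}\right) = \frac{907}{28} - \frac{2751542}{155} = - \frac{76902591}{4340}$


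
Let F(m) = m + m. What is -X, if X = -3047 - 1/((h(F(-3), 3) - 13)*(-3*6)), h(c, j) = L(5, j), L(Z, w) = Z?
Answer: 438769/144 ≈ 3047.0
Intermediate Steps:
F(m) = 2*m
h(c, j) = 5
X = -438769/144 (X = -3047 - 1/((5 - 13)*(-3*6)) = -3047 - 1/((-8*(-18))) = -3047 - 1/144 = -438769/144 ≈ -3047.0)
-X = -1*(-438769/144) = 438769/144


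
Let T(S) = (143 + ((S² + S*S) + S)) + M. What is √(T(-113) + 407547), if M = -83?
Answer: 2*√108258 ≈ 658.05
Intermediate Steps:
T(S) = 60 + S + 2*S² (T(S) = (143 + ((S² + S*S) + S)) - 83 = (143 + ((S² + S²) + S)) - 83 = (143 + (2*S² + S)) - 83 = (143 + (S + 2*S²)) - 83 = (143 + S + 2*S²) - 83 = 60 + S + 2*S²)
√(T(-113) + 407547) = √((60 - 113 + 2*(-113)²) + 407547) = √((60 - 113 + 2*12769) + 407547) = √((60 - 113 + 25538) + 407547) = √(25485 + 407547) = √433032 = 2*√108258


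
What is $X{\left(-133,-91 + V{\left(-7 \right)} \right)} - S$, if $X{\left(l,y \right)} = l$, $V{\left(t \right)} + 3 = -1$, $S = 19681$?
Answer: $-19814$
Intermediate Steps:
$V{\left(t \right)} = -4$ ($V{\left(t \right)} = -3 - 1 = -4$)
$X{\left(-133,-91 + V{\left(-7 \right)} \right)} - S = -133 - 19681 = -19814$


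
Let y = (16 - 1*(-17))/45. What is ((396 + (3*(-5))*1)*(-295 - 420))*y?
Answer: -199771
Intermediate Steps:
y = 11/15 (y = (16 + 17)*(1/45) = 33*(1/45) = 11/15 ≈ 0.73333)
((396 + (3*(-5))*1)*(-295 - 420))*y = ((396 + (3*(-5))*1)*(-295 - 420))*(11/15) = ((396 - 15*1)*(-715))*(11/15) = ((396 - 15)*(-715))*(11/15) = (381*(-715))*(11/15) = -272415*11/15 = -199771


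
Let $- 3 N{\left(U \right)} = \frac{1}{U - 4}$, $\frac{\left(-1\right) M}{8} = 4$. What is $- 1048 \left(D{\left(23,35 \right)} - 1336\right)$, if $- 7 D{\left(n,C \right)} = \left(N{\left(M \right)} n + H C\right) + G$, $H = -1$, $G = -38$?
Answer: $\frac{37509230}{27} \approx 1.3892 \cdot 10^{6}$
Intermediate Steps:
$M = -32$ ($M = \left(-8\right) 4 = -32$)
$N{\left(U \right)} = - \frac{1}{3 \left(-4 + U\right)}$ ($N{\left(U \right)} = - \frac{1}{3 \left(U - 4\right)} = - \frac{1}{3 \left(-4 + U\right)}$)
$D{\left(n,C \right)} = \frac{38}{7} - \frac{n}{756} + \frac{C}{7}$ ($D{\left(n,C \right)} = - \frac{\left(- \frac{1}{-12 + 3 \left(-32\right)} n - C\right) - 38}{7} = - \frac{\left(- \frac{1}{-12 - 96} n - C\right) - 38}{7} = - \frac{\left(- \frac{1}{-108} n - C\right) - 38}{7} = - \frac{\left(\left(-1\right) \left(- \frac{1}{108}\right) n - C\right) - 38}{7} = - \frac{\left(\frac{n}{108} - C\right) - 38}{7} = - \frac{\left(- C + \frac{n}{108}\right) - 38}{7} = - \frac{-38 - C + \frac{n}{108}}{7} = \frac{38}{7} - \frac{n}{756} + \frac{C}{7}$)
$- 1048 \left(D{\left(23,35 \right)} - 1336\right) = - 1048 \left(\left(\frac{38}{7} - \frac{23}{756} + \frac{1}{7} \cdot 35\right) - 1336\right) = - 1048 \left(\left(\frac{38}{7} - \frac{23}{756} + 5\right) - 1336\right) = - 1048 \left(\frac{1123}{108} - 1336\right) = \left(-1048\right) \left(- \frac{143165}{108}\right) = \frac{37509230}{27}$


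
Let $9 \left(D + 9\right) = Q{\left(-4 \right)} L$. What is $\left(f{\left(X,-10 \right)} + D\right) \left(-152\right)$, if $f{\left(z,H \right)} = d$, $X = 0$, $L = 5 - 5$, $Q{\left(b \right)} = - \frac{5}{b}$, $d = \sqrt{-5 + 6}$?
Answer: $1216$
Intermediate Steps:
$d = 1$ ($d = \sqrt{1} = 1$)
$L = 0$ ($L = 5 - 5 = 0$)
$D = -9$ ($D = -9 + \frac{- \frac{5}{-4} \cdot 0}{9} = -9 + \frac{\left(-5\right) \left(- \frac{1}{4}\right) 0}{9} = -9 + \frac{\frac{5}{4} \cdot 0}{9} = -9 + \frac{1}{9} \cdot 0 = -9 + 0 = -9$)
$f{\left(z,H \right)} = 1$
$\left(f{\left(X,-10 \right)} + D\right) \left(-152\right) = \left(1 - 9\right) \left(-152\right) = \left(-8\right) \left(-152\right) = 1216$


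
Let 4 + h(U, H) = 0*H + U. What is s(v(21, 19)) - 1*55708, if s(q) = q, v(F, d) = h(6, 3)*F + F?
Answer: -55645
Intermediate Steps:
h(U, H) = -4 + U (h(U, H) = -4 + (0*H + U) = -4 + (0 + U) = -4 + U)
v(F, d) = 3*F (v(F, d) = (-4 + 6)*F + F = 2*F + F = 3*F)
s(v(21, 19)) - 1*55708 = 3*21 - 1*55708 = 63 - 55708 = -55645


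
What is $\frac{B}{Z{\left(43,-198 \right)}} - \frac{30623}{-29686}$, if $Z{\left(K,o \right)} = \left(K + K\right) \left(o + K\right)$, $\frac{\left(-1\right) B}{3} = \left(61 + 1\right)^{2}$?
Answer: $\frac{12105541}{6382490} \approx 1.8967$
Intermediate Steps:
$B = -11532$ ($B = - 3 \left(61 + 1\right)^{2} = - 3 \cdot 62^{2} = \left(-3\right) 3844 = -11532$)
$Z{\left(K,o \right)} = 2 K \left(K + o\right)$
$\frac{B}{Z{\left(43,-198 \right)}} - \frac{30623}{-29686} = - \frac{11532}{2 \cdot 43 \left(43 - 198\right)} - \frac{30623}{-29686} = - \frac{11532}{2 \cdot 43 \left(-155\right)} - - \frac{30623}{29686} = - \frac{11532}{-13330} + \frac{30623}{29686} = \left(-11532\right) \left(- \frac{1}{13330}\right) + \frac{30623}{29686} = \frac{186}{215} + \frac{30623}{29686} = \frac{12105541}{6382490}$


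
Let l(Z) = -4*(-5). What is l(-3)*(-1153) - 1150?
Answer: -24210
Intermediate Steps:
l(Z) = 20
l(-3)*(-1153) - 1150 = 20*(-1153) - 1150 = -23060 - 1150 = -24210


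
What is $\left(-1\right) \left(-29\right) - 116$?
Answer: $-87$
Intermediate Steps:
$\left(-1\right) \left(-29\right) - 116 = 29 - 116 = -87$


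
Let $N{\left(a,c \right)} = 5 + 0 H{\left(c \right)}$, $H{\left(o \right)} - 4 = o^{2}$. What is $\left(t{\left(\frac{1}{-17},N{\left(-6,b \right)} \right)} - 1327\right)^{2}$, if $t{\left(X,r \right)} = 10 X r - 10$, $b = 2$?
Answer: $\frac{518882841}{289} \approx 1.7954 \cdot 10^{6}$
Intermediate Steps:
$H{\left(o \right)} = 4 + o^{2}$
$N{\left(a,c \right)} = 5$ ($N{\left(a,c \right)} = 5 + 0 \left(4 + c^{2}\right) = 5 + 0 = 5$)
$t{\left(X,r \right)} = -10 + 10 X r$ ($t{\left(X,r \right)} = 10 X r - 10 = -10 + 10 X r$)
$\left(t{\left(\frac{1}{-17},N{\left(-6,b \right)} \right)} - 1327\right)^{2} = \left(\left(-10 + 10 \frac{1}{-17} \cdot 5\right) - 1327\right)^{2} = \left(\left(-10 + 10 \left(- \frac{1}{17}\right) 5\right) - 1327\right)^{2} = \left(\left(-10 - \frac{50}{17}\right) - 1327\right)^{2} = \left(- \frac{220}{17} - 1327\right)^{2} = \left(- \frac{22779}{17}\right)^{2} = \frac{518882841}{289}$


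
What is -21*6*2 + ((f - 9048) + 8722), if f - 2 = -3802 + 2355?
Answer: -2023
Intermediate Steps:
f = -1445 (f = 2 + (-3802 + 2355) = 2 - 1447 = -1445)
-21*6*2 + ((f - 9048) + 8722) = -21*6*2 + ((-1445 - 9048) + 8722) = -126*2 + (-10493 + 8722) = -252 - 1771 = -2023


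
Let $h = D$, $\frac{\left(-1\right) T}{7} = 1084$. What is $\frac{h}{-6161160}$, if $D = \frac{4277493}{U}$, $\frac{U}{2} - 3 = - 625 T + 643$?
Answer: $- \frac{1425831}{19482187606240} \approx -7.3186 \cdot 10^{-8}$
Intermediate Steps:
$T = -7588$ ($T = \left(-7\right) 1084 = -7588$)
$U = 9486292$ ($U = 6 + 2 \left(\left(-625\right) \left(-7588\right) + 643\right) = 6 + 2 \left(4742500 + 643\right) = 6 + 2 \cdot 4743143 = 6 + 9486286 = 9486292$)
$D = \frac{4277493}{9486292} \approx 0.45091$
$h = \frac{4277493}{9486292} \approx 0.45091$
$\frac{h}{-6161160} = \frac{4277493}{9486292 \left(-6161160\right)} = \frac{4277493}{9486292} \left(- \frac{1}{6161160}\right) = - \frac{1425831}{19482187606240}$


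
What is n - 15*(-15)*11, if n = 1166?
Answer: 3641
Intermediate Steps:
n - 15*(-15)*11 = 1166 - 15*(-15)*11 = 1166 + 225*11 = 1166 + 2475 = 3641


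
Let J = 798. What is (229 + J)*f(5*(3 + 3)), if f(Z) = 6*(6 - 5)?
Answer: 6162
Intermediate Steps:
f(Z) = 6 (f(Z) = 6*1 = 6)
(229 + J)*f(5*(3 + 3)) = (229 + 798)*6 = 1027*6 = 6162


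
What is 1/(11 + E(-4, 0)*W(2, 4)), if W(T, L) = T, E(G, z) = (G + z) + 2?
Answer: ⅐ ≈ 0.14286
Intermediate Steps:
E(G, z) = 2 + G + z
1/(11 + E(-4, 0)*W(2, 4)) = 1/(11 + (2 - 4 + 0)*2) = 1/(11 - 2*2) = 1/(11 - 4) = 1/7 = ⅐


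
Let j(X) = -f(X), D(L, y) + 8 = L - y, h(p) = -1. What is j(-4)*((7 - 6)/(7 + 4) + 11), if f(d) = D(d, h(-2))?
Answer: 122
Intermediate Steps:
D(L, y) = -8 + L - y (D(L, y) = -8 + (L - y) = -8 + L - y)
f(d) = -7 + d (f(d) = -8 + d - 1*(-1) = -8 + d + 1 = -7 + d)
j(X) = 7 - X (j(X) = -(-7 + X) = 7 - X)
j(-4)*((7 - 6)/(7 + 4) + 11) = (7 - 1*(-4))*((7 - 6)/(7 + 4) + 11) = (7 + 4)*(1/11 + 11) = 11*(1*(1/11) + 11) = 11*(1/11 + 11) = 11*(122/11) = 122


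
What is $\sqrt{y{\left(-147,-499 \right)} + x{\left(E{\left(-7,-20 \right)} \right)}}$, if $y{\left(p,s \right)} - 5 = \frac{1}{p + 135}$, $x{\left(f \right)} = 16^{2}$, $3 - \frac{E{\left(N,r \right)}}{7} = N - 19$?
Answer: $\frac{\sqrt{9393}}{6} \approx 16.153$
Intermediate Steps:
$E{\left(N,r \right)} = 154 - 7 N$ ($E{\left(N,r \right)} = 21 - 7 \left(N - 19\right) = 21 - 7 \left(-19 + N\right) = 21 - \left(-133 + 7 N\right) = 154 - 7 N$)
$x{\left(f \right)} = 256$
$y{\left(p,s \right)} = 5 + \frac{1}{135 + p}$ ($y{\left(p,s \right)} = 5 + \frac{1}{p + 135} = 5 + \frac{1}{135 + p}$)
$\sqrt{y{\left(-147,-499 \right)} + x{\left(E{\left(-7,-20 \right)} \right)}} = \sqrt{\frac{676 + 5 \left(-147\right)}{135 - 147} + 256} = \sqrt{\frac{676 - 735}{-12} + 256} = \sqrt{\left(- \frac{1}{12}\right) \left(-59\right) + 256} = \sqrt{\frac{59}{12} + 256} = \sqrt{\frac{3131}{12}} = \frac{\sqrt{9393}}{6}$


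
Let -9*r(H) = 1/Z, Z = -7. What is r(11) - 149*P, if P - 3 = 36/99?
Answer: -347308/693 ≈ -501.17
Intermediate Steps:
r(H) = 1/63 (r(H) = -1/9/(-7) = -1/9*(-1/7) = 1/63)
P = 37/11 (P = 3 + 36/99 = 3 + 36*(1/99) = 3 + 4/11 = 37/11 ≈ 3.3636)
r(11) - 149*P = 1/63 - 149*37/11 = 1/63 - 5513/11 = -347308/693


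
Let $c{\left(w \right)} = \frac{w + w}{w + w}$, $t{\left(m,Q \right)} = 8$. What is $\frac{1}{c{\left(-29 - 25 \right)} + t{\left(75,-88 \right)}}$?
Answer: $\frac{1}{9} \approx 0.11111$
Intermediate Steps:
$c{\left(w \right)} = 1$ ($c{\left(w \right)} = \frac{2 w}{2 w} = 2 w \frac{1}{2 w} = 1$)
$\frac{1}{c{\left(-29 - 25 \right)} + t{\left(75,-88 \right)}} = \frac{1}{1 + 8} = \frac{1}{9}$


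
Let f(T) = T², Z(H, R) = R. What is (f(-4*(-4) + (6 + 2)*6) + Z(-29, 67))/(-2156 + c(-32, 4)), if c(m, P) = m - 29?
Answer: -4163/2217 ≈ -1.8778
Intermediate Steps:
c(m, P) = -29 + m
(f(-4*(-4) + (6 + 2)*6) + Z(-29, 67))/(-2156 + c(-32, 4)) = ((-4*(-4) + (6 + 2)*6)² + 67)/(-2156 + (-29 - 32)) = ((16 + 8*6)² + 67)/(-2156 - 61) = ((16 + 48)² + 67)/(-2217) = (64² + 67)*(-1/2217) = (4096 + 67)*(-1/2217) = 4163*(-1/2217) = -4163/2217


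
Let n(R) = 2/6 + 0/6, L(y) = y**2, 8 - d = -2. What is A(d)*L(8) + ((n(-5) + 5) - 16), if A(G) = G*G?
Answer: 19168/3 ≈ 6389.3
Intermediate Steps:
d = 10 (d = 8 - 1*(-2) = 8 + 2 = 10)
A(G) = G**2
n(R) = 1/3 (n(R) = 2*(1/6) + 0*(1/6) = 1/3 + 0 = 1/3)
A(d)*L(8) + ((n(-5) + 5) - 16) = 10**2*8**2 + ((1/3 + 5) - 16) = 100*64 + (16/3 - 16) = 6400 - 32/3 = 19168/3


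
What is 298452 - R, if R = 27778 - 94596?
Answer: 365270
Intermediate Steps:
R = -66818
298452 - R = 298452 - 1*(-66818) = 298452 + 66818 = 365270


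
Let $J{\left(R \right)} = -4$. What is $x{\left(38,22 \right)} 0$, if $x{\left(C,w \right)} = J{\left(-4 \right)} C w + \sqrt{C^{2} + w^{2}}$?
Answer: $0$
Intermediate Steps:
$x{\left(C,w \right)} = \sqrt{C^{2} + w^{2}} - 4 C w$ ($x{\left(C,w \right)} = - 4 C w + \sqrt{C^{2} + w^{2}} = \sqrt{C^{2} + w^{2}} - 4 C w$)
$x{\left(38,22 \right)} 0 = \left(\sqrt{38^{2} + 22^{2}} - 152 \cdot 22\right) 0 = \left(\sqrt{1444 + 484} - 3344\right) 0 = \left(\sqrt{1928} - 3344\right) 0 = \left(2 \sqrt{482} - 3344\right) 0 = \left(-3344 + 2 \sqrt{482}\right) 0 = 0$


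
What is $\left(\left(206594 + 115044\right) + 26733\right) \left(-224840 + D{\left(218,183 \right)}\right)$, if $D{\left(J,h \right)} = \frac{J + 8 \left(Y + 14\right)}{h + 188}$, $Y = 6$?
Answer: $- \frac{4151351176886}{53} \approx -7.8327 \cdot 10^{10}$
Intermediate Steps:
$D{\left(J,h \right)} = \frac{160 + J}{188 + h}$ ($D{\left(J,h \right)} = \frac{J + 8 \left(6 + 14\right)}{h + 188} = \frac{J + 8 \cdot 20}{188 + h} = \frac{J + 160}{188 + h} = \frac{160 + J}{188 + h}$)
$\left(\left(206594 + 115044\right) + 26733\right) \left(-224840 + D{\left(218,183 \right)}\right) = \left(\left(206594 + 115044\right) + 26733\right) \left(-224840 + \frac{160 + 218}{188 + 183}\right) = \left(321638 + 26733\right) \left(-224840 + \frac{1}{371} \cdot 378\right) = 348371 \left(-224840 + \frac{1}{371} \cdot 378\right) = 348371 \left(-224840 + \frac{54}{53}\right) = 348371 \left(- \frac{11916466}{53}\right) = - \frac{4151351176886}{53}$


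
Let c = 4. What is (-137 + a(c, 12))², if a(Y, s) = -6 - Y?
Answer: 21609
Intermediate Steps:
(-137 + a(c, 12))² = (-137 + (-6 - 1*4))² = (-137 + (-6 - 4))² = (-137 - 10)² = (-147)² = 21609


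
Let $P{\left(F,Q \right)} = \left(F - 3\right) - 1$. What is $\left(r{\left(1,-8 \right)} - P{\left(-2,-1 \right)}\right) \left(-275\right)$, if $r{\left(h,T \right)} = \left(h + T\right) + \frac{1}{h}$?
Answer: $0$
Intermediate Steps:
$r{\left(h,T \right)} = T + h + \frac{1}{h}$ ($r{\left(h,T \right)} = \left(T + h\right) + \frac{1}{h} = T + h + \frac{1}{h}$)
$P{\left(F,Q \right)} = -4 + F$ ($P{\left(F,Q \right)} = \left(-3 + F\right) - 1 = -4 + F$)
$\left(r{\left(1,-8 \right)} - P{\left(-2,-1 \right)}\right) \left(-275\right) = \left(\left(-8 + 1 + 1^{-1}\right) - \left(-4 - 2\right)\right) \left(-275\right) = \left(\left(-8 + 1 + 1\right) - -6\right) \left(-275\right) = \left(-6 + 6\right) \left(-275\right) = 0 \left(-275\right) = 0$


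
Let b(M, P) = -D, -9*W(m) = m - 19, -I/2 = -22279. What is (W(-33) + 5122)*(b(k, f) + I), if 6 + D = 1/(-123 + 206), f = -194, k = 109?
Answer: 18966680850/83 ≈ 2.2851e+8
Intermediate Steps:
I = 44558 (I = -2*(-22279) = 44558)
W(m) = 19/9 - m/9 (W(m) = -(m - 19)/9 = -(-19 + m)/9 = 19/9 - m/9)
D = -497/83 (D = -6 + 1/(-123 + 206) = -6 + 1/83 = -497/83 ≈ -5.9880)
b(M, P) = 497/83 (b(M, P) = -1*(-497/83) = 497/83)
(W(-33) + 5122)*(b(k, f) + I) = ((19/9 - ⅑*(-33)) + 5122)*(497/83 + 44558) = ((19/9 + 11/3) + 5122)*(3698811/83) = (52/9 + 5122)*(3698811/83) = (46150/9)*(3698811/83) = 18966680850/83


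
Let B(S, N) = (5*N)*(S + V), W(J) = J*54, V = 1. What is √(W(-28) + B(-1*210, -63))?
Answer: 3*√7147 ≈ 253.62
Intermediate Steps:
W(J) = 54*J
B(S, N) = 5*N*(1 + S) (B(S, N) = (5*N)*(S + 1) = (5*N)*(1 + S) = 5*N*(1 + S))
√(W(-28) + B(-1*210, -63)) = √(54*(-28) + 5*(-63)*(1 - 1*210)) = √(-1512 + 5*(-63)*(1 - 210)) = √(-1512 + 5*(-63)*(-209)) = √(-1512 + 65835) = √64323 = 3*√7147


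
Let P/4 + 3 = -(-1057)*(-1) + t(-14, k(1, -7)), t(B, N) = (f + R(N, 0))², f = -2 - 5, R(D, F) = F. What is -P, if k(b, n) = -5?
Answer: 4044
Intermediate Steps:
f = -7
t(B, N) = 49 (t(B, N) = (-7 + 0)² = (-7)² = 49)
P = -4044 (P = -12 + 4*(-(-1057)*(-1) + 49) = -12 + 4*(-1057*1 + 49) = -12 + 4*(-1057 + 49) = -12 + 4*(-1008) = -12 - 4032 = -4044)
-P = -1*(-4044) = 4044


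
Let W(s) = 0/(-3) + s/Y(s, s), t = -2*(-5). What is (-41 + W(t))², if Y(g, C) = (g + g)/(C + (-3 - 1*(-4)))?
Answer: 5041/4 ≈ 1260.3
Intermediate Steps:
t = 10
Y(g, C) = 2*g/(1 + C) (Y(g, C) = (2*g)/(C + (-3 + 4)) = (2*g)/(C + 1) = (2*g)/(1 + C) = 2*g/(1 + C))
W(s) = ½ + s/2 (W(s) = 0/(-3) + s/((2*s/(1 + s))) = 0*(-⅓) + s*((1 + s)/(2*s)) = 0 + (½ + s/2) = ½ + s/2)
(-41 + W(t))² = (-41 + (½ + (½)*10))² = (-41 + (½ + 5))² = (-41 + 11/2)² = (-71/2)² = 5041/4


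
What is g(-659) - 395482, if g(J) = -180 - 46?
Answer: -395708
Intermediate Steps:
g(J) = -226
g(-659) - 395482 = -226 - 395482 = -395708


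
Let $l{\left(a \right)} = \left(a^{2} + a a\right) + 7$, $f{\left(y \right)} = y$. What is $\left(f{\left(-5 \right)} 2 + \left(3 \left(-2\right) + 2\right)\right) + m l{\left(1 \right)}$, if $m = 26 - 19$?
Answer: $49$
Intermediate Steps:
$m = 7$ ($m = 26 - 19 = 7$)
$l{\left(a \right)} = 7 + 2 a^{2}$ ($l{\left(a \right)} = \left(a^{2} + a^{2}\right) + 7 = 2 a^{2} + 7 = 7 + 2 a^{2}$)
$\left(f{\left(-5 \right)} 2 + \left(3 \left(-2\right) + 2\right)\right) + m l{\left(1 \right)} = \left(\left(-5\right) 2 + \left(3 \left(-2\right) + 2\right)\right) + 7 \left(7 + 2 \cdot 1^{2}\right) = \left(-10 + \left(-6 + 2\right)\right) + 7 \left(7 + 2 \cdot 1\right) = \left(-10 - 4\right) + 7 \left(7 + 2\right) = -14 + 7 \cdot 9 = -14 + 63 = 49$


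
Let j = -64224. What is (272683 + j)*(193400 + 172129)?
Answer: 76197809811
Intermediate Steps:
(272683 + j)*(193400 + 172129) = (272683 - 64224)*(193400 + 172129) = 208459*365529 = 76197809811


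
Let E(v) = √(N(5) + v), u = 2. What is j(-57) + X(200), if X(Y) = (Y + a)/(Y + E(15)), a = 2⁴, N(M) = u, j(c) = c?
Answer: -2235831/39983 - 216*√17/39983 ≈ -55.942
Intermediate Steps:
N(M) = 2
E(v) = √(2 + v)
a = 16
X(Y) = (16 + Y)/(Y + √17) (X(Y) = (Y + 16)/(Y + √(2 + 15)) = (16 + Y)/(Y + √17))
j(-57) + X(200) = -57 + (16 + 200)/(200 + √17) = -57 + 216/(200 + √17)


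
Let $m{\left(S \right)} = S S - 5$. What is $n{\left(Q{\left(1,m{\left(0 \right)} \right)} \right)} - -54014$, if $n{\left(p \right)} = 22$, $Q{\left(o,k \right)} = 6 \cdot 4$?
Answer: $54036$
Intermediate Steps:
$m{\left(S \right)} = -5 + S^{2}$ ($m{\left(S \right)} = S^{2} - 5 = -5 + S^{2}$)
$Q{\left(o,k \right)} = 24$
$n{\left(Q{\left(1,m{\left(0 \right)} \right)} \right)} - -54014 = 22 - -54014 = 22 + 54014 = 54036$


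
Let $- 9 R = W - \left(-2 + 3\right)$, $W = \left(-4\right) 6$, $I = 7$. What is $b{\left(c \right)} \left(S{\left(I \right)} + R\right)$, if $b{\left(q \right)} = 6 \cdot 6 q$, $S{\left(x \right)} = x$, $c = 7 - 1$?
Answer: $2112$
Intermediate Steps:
$W = -24$
$c = 6$
$b{\left(q \right)} = 36 q$
$R = \frac{25}{9}$ ($R = - \frac{-24 - \left(-2 + 3\right)}{9} = - \frac{-24 - 1}{9} = \left(- \frac{1}{9}\right) \left(-25\right) = \frac{25}{9} \approx 2.7778$)
$b{\left(c \right)} \left(S{\left(I \right)} + R\right) = 36 \cdot 6 \left(7 + \frac{25}{9}\right) = 216 \cdot \frac{88}{9} = 2112$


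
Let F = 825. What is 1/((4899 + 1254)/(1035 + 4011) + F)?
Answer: 1682/1389701 ≈ 0.0012103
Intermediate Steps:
1/((4899 + 1254)/(1035 + 4011) + F) = 1/((4899 + 1254)/(1035 + 4011) + 825) = 1/(6153/5046 + 825) = 1/(6153*(1/5046) + 825) = 1/(2051/1682 + 825) = 1/(1389701/1682) = 1682/1389701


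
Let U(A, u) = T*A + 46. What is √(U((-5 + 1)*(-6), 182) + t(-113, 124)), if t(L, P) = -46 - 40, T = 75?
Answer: 4*√110 ≈ 41.952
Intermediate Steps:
U(A, u) = 46 + 75*A (U(A, u) = 75*A + 46 = 46 + 75*A)
t(L, P) = -86
√(U((-5 + 1)*(-6), 182) + t(-113, 124)) = √((46 + 75*((-5 + 1)*(-6))) - 86) = √((46 + 75*(-4*(-6))) - 86) = √((46 + 75*24) - 86) = √((46 + 1800) - 86) = √(1846 - 86) = √1760 = 4*√110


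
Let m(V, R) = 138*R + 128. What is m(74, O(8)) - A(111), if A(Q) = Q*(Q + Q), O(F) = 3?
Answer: -24100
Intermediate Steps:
m(V, R) = 128 + 138*R
A(Q) = 2*Q² (A(Q) = Q*(2*Q) = 2*Q²)
m(74, O(8)) - A(111) = (128 + 138*3) - 2*111² = (128 + 414) - 2*12321 = 542 - 1*24642 = 542 - 24642 = -24100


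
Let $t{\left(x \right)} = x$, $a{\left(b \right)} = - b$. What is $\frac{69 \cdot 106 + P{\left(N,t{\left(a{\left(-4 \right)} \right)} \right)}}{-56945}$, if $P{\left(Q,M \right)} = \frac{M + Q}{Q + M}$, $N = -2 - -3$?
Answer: $- \frac{209}{1627} \approx -0.12846$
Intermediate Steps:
$N = 1$ ($N = -2 + 3 = 1$)
$P{\left(Q,M \right)} = 1$ ($P{\left(Q,M \right)} = \frac{M + Q}{M + Q} = 1$)
$\frac{69 \cdot 106 + P{\left(N,t{\left(a{\left(-4 \right)} \right)} \right)}}{-56945} = \frac{69 \cdot 106 + 1}{-56945} = \left(7314 + 1\right) \left(- \frac{1}{56945}\right) = 7315 \left(- \frac{1}{56945}\right) = - \frac{209}{1627}$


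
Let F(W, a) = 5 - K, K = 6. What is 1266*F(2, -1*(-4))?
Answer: -1266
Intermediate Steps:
F(W, a) = -1 (F(W, a) = 5 - 1*6 = 5 - 6 = -1)
1266*F(2, -1*(-4)) = 1266*(-1) = -1266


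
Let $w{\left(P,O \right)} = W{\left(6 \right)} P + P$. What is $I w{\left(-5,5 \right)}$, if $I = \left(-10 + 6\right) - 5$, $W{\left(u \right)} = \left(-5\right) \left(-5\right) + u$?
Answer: $1440$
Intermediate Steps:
$W{\left(u \right)} = 25 + u$
$w{\left(P,O \right)} = 32 P$ ($w{\left(P,O \right)} = \left(25 + 6\right) P + P = 31 P + P = 32 P$)
$I = -9$ ($I = -4 - 5 = -9$)
$I w{\left(-5,5 \right)} = - 9 \cdot 32 \left(-5\right) = \left(-9\right) \left(-160\right) = 1440$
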